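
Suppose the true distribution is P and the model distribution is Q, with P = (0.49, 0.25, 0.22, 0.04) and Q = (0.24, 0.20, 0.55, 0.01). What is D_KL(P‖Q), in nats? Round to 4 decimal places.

D(P‖Q) = Σ p·ln(p/q).
  0.49·ln(0.49/0.24) = 0.34975
  0.25·ln(0.25/0.20) = 0.05579
  0.22·ln(0.22/0.55) = -0.20158
  0.04·ln(0.04/0.01) = 0.05545
D(P‖Q) = 0.2594 nats.

0.2594 nats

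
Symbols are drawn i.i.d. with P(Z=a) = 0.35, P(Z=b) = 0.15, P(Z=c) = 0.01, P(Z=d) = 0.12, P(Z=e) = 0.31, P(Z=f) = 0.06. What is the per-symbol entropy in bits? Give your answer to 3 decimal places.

2.141 bits

H(Z) = −Σ p·log₂ p.
  −(0.35)·log₂(0.35) = 0.5301
  −(0.15)·log₂(0.15) = 0.4105
  −(0.01)·log₂(0.01) = 0.0664
  −(0.12)·log₂(0.12) = 0.3671
  −(0.31)·log₂(0.31) = 0.5238
  −(0.06)·log₂(0.06) = 0.2435
Sum: 0.5301 + 0.4105 + 0.0664 + 0.3671 + 0.5238 + 0.2435 = 2.141 bits.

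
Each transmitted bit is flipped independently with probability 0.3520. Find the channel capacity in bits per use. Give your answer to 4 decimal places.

0.0642 bits

Binary symmetric channel: C = 1 − h₂(ε) where h₂ is the binary entropy function.
h₂(0.3520) = −0.3520·log₂0.3520 − 0.6480·log₂0.6480 = 0.9358.
C = 1 − 0.9358 = 0.0642 bits per channel use.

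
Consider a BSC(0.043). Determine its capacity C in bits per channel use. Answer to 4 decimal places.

0.7441 bits

Binary symmetric channel: C = 1 − h₂(ε) where h₂ is the binary entropy function.
h₂(0.043) = −0.043·log₂0.043 − 0.957·log₂0.957 = 0.2559.
C = 1 − 0.2559 = 0.7441 bits per channel use.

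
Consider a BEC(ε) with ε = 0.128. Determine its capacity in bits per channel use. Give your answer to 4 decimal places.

0.8720 bits

Binary erasure channel: capacity C = 1 − ε.
C = 1 − 0.128 = 0.8720 bits per channel use.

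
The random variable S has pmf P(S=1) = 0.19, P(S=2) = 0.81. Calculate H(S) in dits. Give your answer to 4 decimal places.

H(S) = −Σ p·log₁₀ p.
  −(0.19)·log₁₀(0.19) = 0.13704
  −(0.81)·log₁₀(0.81) = 0.07413
Sum: 0.13704 + 0.07413 = 0.2112 dits.

0.2112 dits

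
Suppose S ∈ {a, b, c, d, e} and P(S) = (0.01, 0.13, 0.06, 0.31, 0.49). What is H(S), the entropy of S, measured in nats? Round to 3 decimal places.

H(S) = −Σ p·ln p.
  −(0.01)·ln(0.01) = 0.0461
  −(0.13)·ln(0.13) = 0.2652
  −(0.06)·ln(0.06) = 0.1688
  −(0.31)·ln(0.31) = 0.3631
  −(0.49)·ln(0.49) = 0.3495
Sum: 0.0461 + 0.2652 + 0.1688 + 0.3631 + 0.3495 = 1.193 nats.

1.193 nats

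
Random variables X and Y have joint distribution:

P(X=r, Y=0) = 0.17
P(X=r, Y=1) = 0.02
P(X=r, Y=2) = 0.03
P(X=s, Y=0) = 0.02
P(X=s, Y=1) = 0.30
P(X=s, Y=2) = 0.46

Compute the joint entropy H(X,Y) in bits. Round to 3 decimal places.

1.849 bits

H(X,Y) = −Σ p(x,y)·log₂ p(x,y) over all 6 cells.
  cell (r,0): −0.17·log₂0.17 = 0.4346
  cell (r,1): −0.02·log₂0.02 = 0.1129
  cell (r,2): −0.03·log₂0.03 = 0.1518
  cell (s,0): −0.02·log₂0.02 = 0.1129
  cell (s,1): −0.30·log₂0.30 = 0.5211
  cell (s,2): −0.46·log₂0.46 = 0.5153
Sum = 1.849 bits.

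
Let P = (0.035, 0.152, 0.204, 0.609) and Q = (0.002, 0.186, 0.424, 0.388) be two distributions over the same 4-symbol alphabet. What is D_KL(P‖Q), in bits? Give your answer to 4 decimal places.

0.2810 bits

D(P‖Q) = Σ p·log₂(p/q).
  0.035·log₂(0.035/0.002) = 0.14452
  0.152·log₂(0.152/0.186) = -0.04427
  0.204·log₂(0.204/0.424) = -0.21532
  0.609·log₂(0.609/0.388) = 0.39608
D(P‖Q) = 0.2810 bits.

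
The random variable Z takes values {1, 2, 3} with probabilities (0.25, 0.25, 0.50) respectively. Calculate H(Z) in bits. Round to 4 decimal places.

H(Z) = −Σ p·log₂ p.
  −(0.25)·log₂(0.25) = 0.50000
  −(0.25)·log₂(0.25) = 0.50000
  −(0.50)·log₂(0.50) = 0.50000
Sum: 0.50000 + 0.50000 + 0.50000 = 1.5000 bits.

1.5000 bits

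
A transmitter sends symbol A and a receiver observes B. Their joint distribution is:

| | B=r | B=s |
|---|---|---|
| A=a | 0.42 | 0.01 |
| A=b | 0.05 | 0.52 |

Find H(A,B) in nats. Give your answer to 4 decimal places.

0.9002 nats

H(A,B) = −Σ p(x,y)·ln p(x,y) over all 4 cells.
  cell (a,r): −0.42·ln0.42 = 0.36435
  cell (a,s): −0.01·ln0.01 = 0.04605
  cell (b,r): −0.05·ln0.05 = 0.14979
  cell (b,s): −0.52·ln0.52 = 0.34004
Sum = 0.9002 nats.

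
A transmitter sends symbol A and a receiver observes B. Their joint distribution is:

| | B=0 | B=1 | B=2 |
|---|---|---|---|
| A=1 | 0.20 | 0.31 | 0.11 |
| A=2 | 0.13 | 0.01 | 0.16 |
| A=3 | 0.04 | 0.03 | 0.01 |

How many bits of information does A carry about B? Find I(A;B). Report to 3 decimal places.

0.201 bits

Marginals: p(A) = (0.6200, 0.3000, 0.0800), p(B) = (0.3700, 0.3500, 0.2800).
I(A;B) = Σ p(x,y)·log₂[p(x,y)/(p(x)p(y))].
  (1,0): 0.20·log₂(0.8718) = -0.0396
  (1,1): 0.31·log₂(1.4286) = 0.1595
  (1,2): 0.11·log₂(0.6336) = -0.0724
  (2,0): 0.13·log₂(1.1712) = 0.0296
  (2,1): 0.01·log₂(0.0952) = -0.0339
  (2,2): 0.16·log₂(1.9048) = 0.1487
  (3,0): 0.04·log₂(1.3514) = 0.0174
  (3,1): 0.03·log₂(1.0714) = 0.0030
  (3,2): 0.01·log₂(0.4464) = -0.0116
Sum = 0.201 bits.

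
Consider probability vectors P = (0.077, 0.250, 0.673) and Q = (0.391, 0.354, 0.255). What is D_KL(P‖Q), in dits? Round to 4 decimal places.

D(P‖Q) = Σ p·log₁₀(p/q).
  0.077·log₁₀(0.077/0.391) = -0.05434
  0.250·log₁₀(0.250/0.354) = -0.03777
  0.673·log₁₀(0.673/0.255) = 0.28365
D(P‖Q) = 0.1915 dits.

0.1915 dits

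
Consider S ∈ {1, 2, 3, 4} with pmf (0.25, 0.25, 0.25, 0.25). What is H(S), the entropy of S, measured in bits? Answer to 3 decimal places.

2.000 bits

H(S) = −Σ p·log₂ p.
  −(0.25)·log₂(0.25) = 0.5000
  −(0.25)·log₂(0.25) = 0.5000
  −(0.25)·log₂(0.25) = 0.5000
  −(0.25)·log₂(0.25) = 0.5000
Sum: 0.5000 + 0.5000 + 0.5000 + 0.5000 = 2.000 bits.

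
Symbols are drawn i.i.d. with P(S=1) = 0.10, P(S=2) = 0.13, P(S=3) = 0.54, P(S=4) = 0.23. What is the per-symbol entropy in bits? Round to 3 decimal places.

H(S) = −Σ p·log₂ p.
  −(0.10)·log₂(0.10) = 0.3322
  −(0.13)·log₂(0.13) = 0.3826
  −(0.54)·log₂(0.54) = 0.4800
  −(0.23)·log₂(0.23) = 0.4877
Sum: 0.3322 + 0.3826 + 0.4800 + 0.4877 = 1.683 bits.

1.683 bits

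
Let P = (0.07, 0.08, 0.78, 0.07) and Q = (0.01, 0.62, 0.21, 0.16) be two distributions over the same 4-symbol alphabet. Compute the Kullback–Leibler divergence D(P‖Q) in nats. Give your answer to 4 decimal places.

0.9380 nats

D(P‖Q) = Σ p·ln(p/q).
  0.07·ln(0.07/0.01) = 0.13621
  0.08·ln(0.08/0.62) = -0.16382
  0.78·ln(0.78/0.21) = 1.02351
  0.07·ln(0.07/0.16) = -0.05787
D(P‖Q) = 0.9380 nats.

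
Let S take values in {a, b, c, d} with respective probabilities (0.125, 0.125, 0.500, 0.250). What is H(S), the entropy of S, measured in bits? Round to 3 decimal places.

H(S) = −Σ p·log₂ p.
  −(0.125)·log₂(0.125) = 0.3750
  −(0.125)·log₂(0.125) = 0.3750
  −(0.500)·log₂(0.500) = 0.5000
  −(0.250)·log₂(0.250) = 0.5000
Sum: 0.3750 + 0.3750 + 0.5000 + 0.5000 = 1.750 bits.

1.750 bits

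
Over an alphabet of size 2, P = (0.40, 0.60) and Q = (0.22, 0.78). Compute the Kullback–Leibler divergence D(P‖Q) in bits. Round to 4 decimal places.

0.1179 bits

D(P‖Q) = Σ p·log₂(p/q).
  0.40·log₂(0.40/0.22) = 0.34500
  0.60·log₂(0.60/0.78) = -0.22711
D(P‖Q) = 0.1179 bits.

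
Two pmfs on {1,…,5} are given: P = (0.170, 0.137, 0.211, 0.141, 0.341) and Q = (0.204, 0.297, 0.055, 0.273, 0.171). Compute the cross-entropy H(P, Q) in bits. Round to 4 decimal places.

H(P,Q) = −Σ p·log₂ q.
  −0.170·log₂(0.204) = 0.38987
  −0.137·log₂(0.297) = 0.23995
  −0.211·log₂(0.055) = 0.88291
  −0.141·log₂(0.273) = 0.26410
  −0.341·log₂(0.171) = 0.86884
H(P,Q) = 2.6457 bits.

2.6457 bits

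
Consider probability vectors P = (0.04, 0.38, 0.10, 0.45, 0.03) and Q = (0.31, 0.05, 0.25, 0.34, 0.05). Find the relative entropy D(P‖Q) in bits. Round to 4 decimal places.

1.0214 bits

D(P‖Q) = Σ p·log₂(p/q).
  0.04·log₂(0.04/0.31) = -0.11817
  0.38·log₂(0.38/0.05) = 1.11188
  0.10·log₂(0.10/0.25) = -0.13219
  0.45·log₂(0.45/0.34) = 0.18198
  0.03·log₂(0.03/0.05) = -0.02211
D(P‖Q) = 1.0214 bits.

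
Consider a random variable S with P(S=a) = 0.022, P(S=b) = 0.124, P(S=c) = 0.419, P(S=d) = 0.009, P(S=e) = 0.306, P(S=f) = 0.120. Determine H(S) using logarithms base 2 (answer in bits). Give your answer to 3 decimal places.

H(S) = −Σ p·log₂ p.
  −(0.022)·log₂(0.022) = 0.1211
  −(0.124)·log₂(0.124) = 0.3734
  −(0.419)·log₂(0.419) = 0.5258
  −(0.009)·log₂(0.009) = 0.0612
  −(0.306)·log₂(0.306) = 0.5228
  −(0.120)·log₂(0.120) = 0.3671
Sum: 0.1211 + 0.3734 + 0.5258 + 0.0612 + 0.5228 + 0.3671 = 1.971 bits.

1.971 bits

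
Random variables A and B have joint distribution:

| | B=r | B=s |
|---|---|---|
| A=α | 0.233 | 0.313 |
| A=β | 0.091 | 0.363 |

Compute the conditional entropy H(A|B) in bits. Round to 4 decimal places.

0.9509 bits

Marginals: p(A) = (0.5460, 0.4540), p(B) = (0.3240, 0.6760).
H(A|B) = Σ p(B) · H(A|B=·).
  B=r: p=0.3240, H(A|B=r) = 0.8566
  B=s: p=0.6760, H(A|B=s) = 0.9961
Weighted sum = 0.9509 bits.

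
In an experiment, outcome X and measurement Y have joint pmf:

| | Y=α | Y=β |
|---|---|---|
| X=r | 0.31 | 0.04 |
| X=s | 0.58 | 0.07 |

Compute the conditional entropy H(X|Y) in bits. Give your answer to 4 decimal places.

0.9340 bits

Marginals: p(X) = (0.3500, 0.6500), p(Y) = (0.8900, 0.1100).
H(X|Y) = Σ p(Y) · H(X|Y=·).
  Y=α: p=0.8900, H(X|Y=α) = 0.9326
  Y=β: p=0.1100, H(X|Y=β) = 0.9457
Weighted sum = 0.9340 bits.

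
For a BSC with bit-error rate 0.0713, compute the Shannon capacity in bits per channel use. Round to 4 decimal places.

Binary symmetric channel: C = 1 − h₂(ε) where h₂ is the binary entropy function.
h₂(0.0713) = −0.0713·log₂0.0713 − 0.9287·log₂0.9287 = 0.3708.
C = 1 − 0.3708 = 0.6292 bits per channel use.

0.6292 bits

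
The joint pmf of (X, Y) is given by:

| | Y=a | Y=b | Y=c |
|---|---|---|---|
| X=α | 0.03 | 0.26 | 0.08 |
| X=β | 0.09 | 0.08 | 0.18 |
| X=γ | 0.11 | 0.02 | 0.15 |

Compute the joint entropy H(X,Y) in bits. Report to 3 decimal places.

2.872 bits

H(X,Y) = −Σ p(x,y)·log₂ p(x,y) over all 9 cells.
  cell (α,a): −0.03·log₂0.03 = 0.1518
  cell (α,b): −0.26·log₂0.26 = 0.5053
  cell (α,c): −0.08·log₂0.08 = 0.2915
  cell (β,a): −0.09·log₂0.09 = 0.3127
  cell (β,b): −0.08·log₂0.08 = 0.2915
  cell (β,c): −0.18·log₂0.18 = 0.4453
  cell (γ,a): −0.11·log₂0.11 = 0.3503
  cell (γ,b): −0.02·log₂0.02 = 0.1129
  cell (γ,c): −0.15·log₂0.15 = 0.4105
Sum = 2.872 bits.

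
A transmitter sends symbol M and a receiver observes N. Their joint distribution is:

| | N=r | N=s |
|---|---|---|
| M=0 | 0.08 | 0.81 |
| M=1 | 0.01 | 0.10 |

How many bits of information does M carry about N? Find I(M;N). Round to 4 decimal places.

Marginals: p(M) = (0.8900, 0.1100), p(N) = (0.0900, 0.9100).
I(M;N) = Σ p(x,y)·log₂[p(x,y)/(p(x)p(y))].
  (0,r): 0.08·log₂(0.9988) = -0.00014
  (0,s): 0.81·log₂(1.0001) = 0.00014
  (1,r): 0.01·log₂(1.0101) = 0.00014
  (1,s): 0.10·log₂(0.9990) = -0.00014
Sum = 0.0000 bits.

0.0000 bits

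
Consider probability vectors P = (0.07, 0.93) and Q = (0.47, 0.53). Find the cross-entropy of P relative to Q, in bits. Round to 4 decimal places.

0.9281 bits

H(P,Q) = −Σ p·log₂ q.
  −0.07·log₂(0.47) = 0.07625
  −0.93·log₂(0.53) = 0.85182
H(P,Q) = 0.9281 bits.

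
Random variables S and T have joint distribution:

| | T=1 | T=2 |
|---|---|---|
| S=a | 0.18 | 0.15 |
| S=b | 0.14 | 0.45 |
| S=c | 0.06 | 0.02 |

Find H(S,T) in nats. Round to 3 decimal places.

1.475 nats

H(S,T) = −Σ p(x,y)·ln p(x,y) over all 6 cells.
  cell (a,1): −0.18·ln0.18 = 0.3087
  cell (a,2): −0.15·ln0.15 = 0.2846
  cell (b,1): −0.14·ln0.14 = 0.2753
  cell (b,2): −0.45·ln0.45 = 0.3593
  cell (c,1): −0.06·ln0.06 = 0.1688
  cell (c,2): −0.02·ln0.02 = 0.0782
Sum = 1.475 nats.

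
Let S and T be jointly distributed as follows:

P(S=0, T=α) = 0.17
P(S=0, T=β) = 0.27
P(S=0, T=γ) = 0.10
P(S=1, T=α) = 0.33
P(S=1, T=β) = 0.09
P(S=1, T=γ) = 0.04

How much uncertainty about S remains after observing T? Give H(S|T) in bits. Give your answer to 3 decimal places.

0.875 bits

Marginals: p(S) = (0.5400, 0.4600), p(T) = (0.5000, 0.3600, 0.1400).
H(S|T) = Σ p(T) · H(S|T=·).
  T=α: p=0.5000, H(S|T=α) = 0.9248
  T=β: p=0.3600, H(S|T=β) = 0.8113
  T=γ: p=0.1400, H(S|T=γ) = 0.8631
Weighted sum = 0.875 bits.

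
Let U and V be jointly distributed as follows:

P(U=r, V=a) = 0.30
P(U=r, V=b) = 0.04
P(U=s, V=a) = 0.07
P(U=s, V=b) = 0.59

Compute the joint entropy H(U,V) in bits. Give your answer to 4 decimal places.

H(U,V) = −Σ p(x,y)·log₂ p(x,y) over all 4 cells.
  cell (r,a): −0.30·log₂0.30 = 0.52109
  cell (r,b): −0.04·log₂0.04 = 0.18575
  cell (s,a): −0.07·log₂0.07 = 0.26856
  cell (s,b): −0.59·log₂0.59 = 0.44912
Sum = 1.4245 bits.

1.4245 bits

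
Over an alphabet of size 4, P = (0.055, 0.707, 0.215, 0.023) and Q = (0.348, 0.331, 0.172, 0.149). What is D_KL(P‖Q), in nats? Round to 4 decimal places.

0.4401 nats

D(P‖Q) = Σ p·ln(p/q).
  0.055·ln(0.055/0.348) = -0.10147
  0.707·ln(0.707/0.331) = 0.53655
  0.215·ln(0.215/0.172) = 0.04798
  0.023·ln(0.023/0.149) = -0.04297
D(P‖Q) = 0.4401 nats.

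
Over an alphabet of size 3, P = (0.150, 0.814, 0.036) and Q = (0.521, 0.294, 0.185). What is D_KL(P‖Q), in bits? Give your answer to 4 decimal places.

0.8415 bits

D(P‖Q) = Σ p·log₂(p/q).
  0.150·log₂(0.150/0.521) = -0.26945
  0.814·log₂(0.814/0.294) = 1.19594
  0.036·log₂(0.036/0.185) = -0.08501
D(P‖Q) = 0.8415 bits.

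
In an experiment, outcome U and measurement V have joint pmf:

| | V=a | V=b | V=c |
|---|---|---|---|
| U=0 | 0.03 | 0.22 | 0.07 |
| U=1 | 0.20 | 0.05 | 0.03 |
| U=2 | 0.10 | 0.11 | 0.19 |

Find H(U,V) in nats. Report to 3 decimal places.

H(U,V) = −Σ p(x,y)·ln p(x,y) over all 9 cells.
  cell (0,a): −0.03·ln0.03 = 0.1052
  cell (0,b): −0.22·ln0.22 = 0.3331
  cell (0,c): −0.07·ln0.07 = 0.1861
  cell (1,a): −0.20·ln0.20 = 0.3219
  cell (1,b): −0.05·ln0.05 = 0.1498
  cell (1,c): −0.03·ln0.03 = 0.1052
  cell (2,a): −0.10·ln0.10 = 0.2303
  cell (2,b): −0.11·ln0.11 = 0.2428
  cell (2,c): −0.19·ln0.19 = 0.3155
Sum = 1.990 nats.

1.990 nats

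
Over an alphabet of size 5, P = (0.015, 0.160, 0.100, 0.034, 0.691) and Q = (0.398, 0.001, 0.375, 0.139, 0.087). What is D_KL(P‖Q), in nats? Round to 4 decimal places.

2.0147 nats

D(P‖Q) = Σ p·ln(p/q).
  0.015·ln(0.015/0.398) = -0.04918
  0.160·ln(0.160/0.001) = 0.81203
  0.100·ln(0.100/0.375) = -0.13218
  0.034·ln(0.034/0.139) = -0.04788
  0.691·ln(0.691/0.087) = 1.43191
D(P‖Q) = 2.0147 nats.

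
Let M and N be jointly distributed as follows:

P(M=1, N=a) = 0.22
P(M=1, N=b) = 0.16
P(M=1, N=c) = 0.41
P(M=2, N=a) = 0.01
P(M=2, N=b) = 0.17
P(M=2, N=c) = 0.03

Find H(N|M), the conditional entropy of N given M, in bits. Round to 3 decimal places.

Marginals: p(M) = (0.7900, 0.2100), p(N) = (0.2300, 0.3300, 0.4400).
H(N|M) = Σ p(M) · H(N|M=·).
  M=1: p=0.7900, H(N|M=1) = 1.4713
  M=2: p=0.2100, H(N|M=2) = 0.8570
Weighted sum = 1.342 bits.

1.342 bits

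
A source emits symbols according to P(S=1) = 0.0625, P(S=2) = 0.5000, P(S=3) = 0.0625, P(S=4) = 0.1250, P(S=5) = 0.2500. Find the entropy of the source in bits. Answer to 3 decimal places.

1.875 bits

H(S) = −Σ p·log₂ p.
  −(0.0625)·log₂(0.0625) = 0.2500
  −(0.5000)·log₂(0.5000) = 0.5000
  −(0.0625)·log₂(0.0625) = 0.2500
  −(0.1250)·log₂(0.1250) = 0.3750
  −(0.2500)·log₂(0.2500) = 0.5000
Sum: 0.2500 + 0.5000 + 0.2500 + 0.3750 + 0.5000 = 1.875 bits.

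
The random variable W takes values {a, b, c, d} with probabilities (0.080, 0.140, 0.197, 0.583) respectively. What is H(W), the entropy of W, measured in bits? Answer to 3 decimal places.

1.604 bits

H(W) = −Σ p·log₂ p.
  −(0.080)·log₂(0.080) = 0.2915
  −(0.140)·log₂(0.140) = 0.3971
  −(0.197)·log₂(0.197) = 0.4617
  −(0.583)·log₂(0.583) = 0.4538
Sum: 0.2915 + 0.3971 + 0.4617 + 0.4538 = 1.604 bits.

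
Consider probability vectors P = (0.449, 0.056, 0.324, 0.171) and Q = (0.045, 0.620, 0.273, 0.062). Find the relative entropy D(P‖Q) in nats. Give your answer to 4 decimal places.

D(P‖Q) = Σ p·ln(p/q).
  0.449·ln(0.449/0.045) = 1.03286
  0.056·ln(0.056/0.620) = -0.13464
  0.324·ln(0.324/0.273) = 0.05549
  0.171·ln(0.171/0.062) = 0.17348
D(P‖Q) = 1.1272 nats.

1.1272 nats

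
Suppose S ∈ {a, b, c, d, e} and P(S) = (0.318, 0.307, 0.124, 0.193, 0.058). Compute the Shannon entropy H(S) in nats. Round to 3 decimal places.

1.468 nats

H(S) = −Σ p·ln p.
  −(0.318)·ln(0.318) = 0.3643
  −(0.307)·ln(0.307) = 0.3625
  −(0.124)·ln(0.124) = 0.2588
  −(0.193)·ln(0.193) = 0.3175
  −(0.058)·ln(0.058) = 0.1651
Sum: 0.3643 + 0.3625 + 0.2588 + 0.3175 + 0.1651 = 1.468 nats.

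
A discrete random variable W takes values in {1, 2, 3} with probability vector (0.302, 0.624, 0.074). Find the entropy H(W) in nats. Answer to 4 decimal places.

H(W) = −Σ p·ln p.
  −(0.302)·ln(0.302) = 0.36159
  −(0.624)·ln(0.624) = 0.29428
  −(0.074)·ln(0.074) = 0.19267
Sum: 0.36159 + 0.29428 + 0.19267 = 0.8485 nats.

0.8485 nats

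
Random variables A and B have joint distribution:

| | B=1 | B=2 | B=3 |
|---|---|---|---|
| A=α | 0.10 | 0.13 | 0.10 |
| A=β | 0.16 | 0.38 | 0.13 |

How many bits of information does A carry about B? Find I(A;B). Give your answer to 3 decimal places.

0.020 bits

Marginals: p(A) = (0.3300, 0.6700), p(B) = (0.2600, 0.5100, 0.2300).
I(A;B) = Σ p(x,y)·log₂[p(x,y)/(p(x)p(y))].
  (α,1): 0.10·log₂(1.1655) = 0.0221
  (α,2): 0.13·log₂(0.7724) = -0.0484
  (α,3): 0.10·log₂(1.3175) = 0.0398
  (β,1): 0.16·log₂(0.9185) = -0.0196
  (β,2): 0.38·log₂(1.1121) = 0.0582
  (β,3): 0.13·log₂(0.8436) = -0.0319
Sum = 0.020 bits.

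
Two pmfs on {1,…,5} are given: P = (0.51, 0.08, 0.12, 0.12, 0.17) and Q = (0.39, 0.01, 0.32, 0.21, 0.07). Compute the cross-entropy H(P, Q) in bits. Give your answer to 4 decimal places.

H(P,Q) = −Σ p·log₂ q.
  −0.51·log₂(0.39) = 0.69281
  −0.08·log₂(0.01) = 0.53151
  −0.12·log₂(0.32) = 0.19726
  −0.12·log₂(0.21) = 0.27018
  −0.17·log₂(0.07) = 0.65221
H(P,Q) = 2.3440 bits.

2.3440 bits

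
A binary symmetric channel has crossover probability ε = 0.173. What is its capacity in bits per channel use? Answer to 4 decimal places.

0.3355 bits

Binary symmetric channel: C = 1 − h₂(ε) where h₂ is the binary entropy function.
h₂(0.173) = −0.173·log₂0.173 − 0.827·log₂0.827 = 0.6645.
C = 1 − 0.6645 = 0.3355 bits per channel use.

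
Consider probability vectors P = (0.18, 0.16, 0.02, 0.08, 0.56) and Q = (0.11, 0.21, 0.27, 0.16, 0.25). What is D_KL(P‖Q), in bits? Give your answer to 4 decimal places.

0.5616 bits

D(P‖Q) = Σ p·log₂(p/q).
  0.18·log₂(0.18/0.11) = 0.12789
  0.16·log₂(0.16/0.21) = -0.06277
  0.02·log₂(0.02/0.27) = -0.07510
  0.08·log₂(0.08/0.16) = -0.08000
  0.56·log₂(0.56/0.25) = 0.65156
D(P‖Q) = 0.5616 bits.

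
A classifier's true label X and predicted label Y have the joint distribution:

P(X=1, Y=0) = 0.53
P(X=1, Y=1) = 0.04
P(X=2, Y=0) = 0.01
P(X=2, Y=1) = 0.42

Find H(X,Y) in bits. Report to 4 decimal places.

H(X,Y) = −Σ p(x,y)·log₂ p(x,y) over all 4 cells.
  cell (1,0): −0.53·log₂0.53 = 0.48545
  cell (1,1): −0.04·log₂0.04 = 0.18575
  cell (2,0): −0.01·log₂0.01 = 0.06644
  cell (2,1): −0.42·log₂0.42 = 0.52565
Sum = 1.2633 bits.

1.2633 bits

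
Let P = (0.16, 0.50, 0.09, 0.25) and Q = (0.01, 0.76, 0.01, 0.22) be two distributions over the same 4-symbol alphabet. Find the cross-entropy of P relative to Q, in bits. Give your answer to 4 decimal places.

H(P,Q) = −Σ p·log₂ q.
  −0.16·log₂(0.01) = 1.06302
  −0.50·log₂(0.76) = 0.19796
  −0.09·log₂(0.01) = 0.59795
  −0.25·log₂(0.22) = 0.54611
H(P,Q) = 2.4050 bits.

2.4050 bits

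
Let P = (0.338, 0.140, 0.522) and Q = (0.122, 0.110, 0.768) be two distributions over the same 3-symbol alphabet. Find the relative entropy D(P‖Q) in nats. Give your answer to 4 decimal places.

0.1766 nats

D(P‖Q) = Σ p·ln(p/q).
  0.338·ln(0.338/0.122) = 0.34443
  0.140·ln(0.140/0.110) = 0.03376
  0.522·ln(0.522/0.768) = -0.20156
D(P‖Q) = 0.1766 nats.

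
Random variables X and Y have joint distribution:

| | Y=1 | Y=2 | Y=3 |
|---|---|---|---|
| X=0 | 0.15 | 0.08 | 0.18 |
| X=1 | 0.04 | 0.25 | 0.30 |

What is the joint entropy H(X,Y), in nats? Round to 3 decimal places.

1.632 nats

H(X,Y) = −Σ p(x,y)·ln p(x,y) over all 6 cells.
  cell (0,1): −0.15·ln0.15 = 0.2846
  cell (0,2): −0.08·ln0.08 = 0.2021
  cell (0,3): −0.18·ln0.18 = 0.3087
  cell (1,1): −0.04·ln0.04 = 0.1288
  cell (1,2): −0.25·ln0.25 = 0.3466
  cell (1,3): −0.30·ln0.30 = 0.3612
Sum = 1.632 nats.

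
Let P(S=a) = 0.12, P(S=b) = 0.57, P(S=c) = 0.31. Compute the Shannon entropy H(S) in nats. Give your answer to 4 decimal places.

0.9379 nats

H(S) = −Σ p·ln p.
  −(0.12)·ln(0.12) = 0.25443
  −(0.57)·ln(0.57) = 0.32041
  −(0.31)·ln(0.31) = 0.36307
Sum: 0.25443 + 0.32041 + 0.36307 = 0.9379 nats.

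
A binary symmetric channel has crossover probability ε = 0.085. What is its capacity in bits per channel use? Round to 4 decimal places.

0.5804 bits

Binary symmetric channel: C = 1 − h₂(ε) where h₂ is the binary entropy function.
h₂(0.085) = −0.085·log₂0.085 − 0.915·log₂0.915 = 0.4196.
C = 1 − 0.4196 = 0.5804 bits per channel use.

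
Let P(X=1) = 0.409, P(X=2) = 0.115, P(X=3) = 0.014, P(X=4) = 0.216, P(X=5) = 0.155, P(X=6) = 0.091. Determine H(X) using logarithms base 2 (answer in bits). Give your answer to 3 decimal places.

2.182 bits

H(X) = −Σ p·log₂ p.
  −(0.409)·log₂(0.409) = 0.5275
  −(0.115)·log₂(0.115) = 0.3588
  −(0.014)·log₂(0.014) = 0.0862
  −(0.216)·log₂(0.216) = 0.4776
  −(0.155)·log₂(0.155) = 0.4169
  −(0.091)·log₂(0.091) = 0.3147
Sum: 0.5275 + 0.3588 + 0.0862 + 0.4776 + 0.4169 + 0.3147 = 2.182 bits.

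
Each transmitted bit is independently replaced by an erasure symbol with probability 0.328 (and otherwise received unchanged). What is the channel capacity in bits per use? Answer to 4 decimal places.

0.6720 bits

Binary erasure channel: capacity C = 1 − ε.
C = 1 − 0.328 = 0.6720 bits per channel use.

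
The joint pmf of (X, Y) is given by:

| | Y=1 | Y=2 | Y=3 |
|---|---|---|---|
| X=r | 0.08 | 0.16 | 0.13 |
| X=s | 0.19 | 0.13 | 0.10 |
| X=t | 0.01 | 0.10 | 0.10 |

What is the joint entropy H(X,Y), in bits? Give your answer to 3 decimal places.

H(X,Y) = −Σ p(x,y)·log₂ p(x,y) over all 9 cells.
  cell (r,1): −0.08·log₂0.08 = 0.2915
  cell (r,2): −0.16·log₂0.16 = 0.4230
  cell (r,3): −0.13·log₂0.13 = 0.3826
  cell (s,1): −0.19·log₂0.19 = 0.4552
  cell (s,2): −0.13·log₂0.13 = 0.3826
  cell (s,3): −0.10·log₂0.10 = 0.3322
  cell (t,1): −0.01·log₂0.01 = 0.0664
  cell (t,2): −0.10·log₂0.10 = 0.3322
  cell (t,3): −0.10·log₂0.10 = 0.3322
Sum = 2.998 bits.

2.998 bits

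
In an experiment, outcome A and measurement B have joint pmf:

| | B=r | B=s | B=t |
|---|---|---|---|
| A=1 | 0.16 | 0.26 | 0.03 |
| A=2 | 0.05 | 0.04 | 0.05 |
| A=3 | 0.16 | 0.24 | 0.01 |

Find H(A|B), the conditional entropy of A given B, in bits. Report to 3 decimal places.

Chain rule: H(A|B) = H(A,B) − H(B).
Marginals: p(A) = (0.4500, 0.1400, 0.4100), p(B) = (0.3700, 0.5400, 0.0900).
H(A,B) = 2.6816 bits; H(B) = 1.3234 bits.
H(A|B) = 2.6816 − 1.3234 = 1.358 bits.

1.358 bits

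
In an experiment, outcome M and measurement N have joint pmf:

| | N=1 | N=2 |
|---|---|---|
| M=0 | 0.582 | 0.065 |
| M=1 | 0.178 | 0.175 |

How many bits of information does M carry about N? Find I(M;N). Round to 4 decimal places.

0.1377 bits

Marginals: p(M) = (0.6470, 0.3530), p(N) = (0.7600, 0.2400).
I(M;N) = Σ p(x,y)·log₂[p(x,y)/(p(x)p(y))].
  (0,1): 0.582·log₂(1.1836) = 0.14153
  (0,2): 0.065·log₂(0.4186) = -0.08166
  (1,1): 0.178·log₂(0.6635) = -0.10535
  (1,2): 0.175·log₂(2.0656) = 0.18315
Sum = 0.1377 bits.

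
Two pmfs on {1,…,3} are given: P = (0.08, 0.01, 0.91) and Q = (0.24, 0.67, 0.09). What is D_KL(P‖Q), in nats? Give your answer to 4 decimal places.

1.9755 nats

D(P‖Q) = Σ p·ln(p/q).
  0.08·ln(0.08/0.24) = -0.08789
  0.01·ln(0.01/0.67) = -0.04205
  0.91·ln(0.91/0.09) = 2.10541
D(P‖Q) = 1.9755 nats.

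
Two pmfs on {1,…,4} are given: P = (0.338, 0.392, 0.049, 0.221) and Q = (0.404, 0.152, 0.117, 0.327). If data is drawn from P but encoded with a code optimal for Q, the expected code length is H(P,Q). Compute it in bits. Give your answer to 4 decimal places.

H(P,Q) = −Σ p·log₂ q.
  −0.338·log₂(0.404) = 0.44196
  −0.392·log₂(0.152) = 1.06540
  −0.049·log₂(0.117) = 0.15168
  −0.221·log₂(0.327) = 0.35639
H(P,Q) = 2.0154 bits.

2.0154 bits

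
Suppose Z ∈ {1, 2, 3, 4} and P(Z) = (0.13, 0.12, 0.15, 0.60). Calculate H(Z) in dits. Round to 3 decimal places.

0.482 dits

H(Z) = −Σ p·log₁₀ p.
  −(0.13)·log₁₀(0.13) = 0.1152
  −(0.12)·log₁₀(0.12) = 0.1105
  −(0.15)·log₁₀(0.15) = 0.1236
  −(0.60)·log₁₀(0.60) = 0.1331
Sum: 0.1152 + 0.1105 + 0.1236 + 0.1331 = 0.482 dits.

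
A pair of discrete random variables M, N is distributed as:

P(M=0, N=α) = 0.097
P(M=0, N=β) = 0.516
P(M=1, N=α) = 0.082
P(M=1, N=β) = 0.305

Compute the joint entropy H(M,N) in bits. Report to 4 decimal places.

1.6374 bits

H(M,N) = −Σ p(x,y)·log₂ p(x,y) over all 4 cells.
  cell (0,α): −0.097·log₂0.097 = 0.32649
  cell (0,β): −0.516·log₂0.516 = 0.49255
  cell (1,α): −0.082·log₂0.082 = 0.29588
  cell (1,β): −0.305·log₂0.305 = 0.52250
Sum = 1.6374 bits.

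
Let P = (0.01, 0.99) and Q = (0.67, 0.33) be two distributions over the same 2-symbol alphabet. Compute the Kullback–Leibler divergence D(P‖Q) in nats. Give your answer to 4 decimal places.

1.0456 nats

D(P‖Q) = Σ p·ln(p/q).
  0.01·ln(0.01/0.67) = -0.04205
  0.99·ln(0.99/0.33) = 1.08763
D(P‖Q) = 1.0456 nats.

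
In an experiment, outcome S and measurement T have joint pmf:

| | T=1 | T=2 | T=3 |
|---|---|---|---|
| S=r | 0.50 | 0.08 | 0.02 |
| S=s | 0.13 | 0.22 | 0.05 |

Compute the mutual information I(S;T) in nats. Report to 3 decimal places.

Marginals: p(S) = (0.6000, 0.4000), p(T) = (0.6300, 0.3000, 0.0700).
I(S;T) = H(S) + H(T) − H(S,T).
H(S) = 0.6730, H(T) = 0.8384, H(S,T) = 1.3750.
I(S;T) = 0.6730 + 0.8384 − 1.3750 = 0.136 nats.

0.136 nats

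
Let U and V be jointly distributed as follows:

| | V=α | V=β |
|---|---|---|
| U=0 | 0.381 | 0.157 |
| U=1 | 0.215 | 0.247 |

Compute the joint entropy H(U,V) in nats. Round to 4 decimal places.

H(U,V) = −Σ p(x,y)·ln p(x,y) over all 4 cells.
  cell (0,α): −0.381·ln0.381 = 0.36765
  cell (0,β): −0.157·ln0.157 = 0.29069
  cell (1,α): −0.215·ln0.215 = 0.33048
  cell (1,β): −0.247·ln0.247 = 0.34540
Sum = 1.3342 nats.

1.3342 nats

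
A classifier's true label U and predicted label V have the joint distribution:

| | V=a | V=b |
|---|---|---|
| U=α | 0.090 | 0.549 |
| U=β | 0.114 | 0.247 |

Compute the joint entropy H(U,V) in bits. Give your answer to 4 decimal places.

1.6431 bits

H(U,V) = −Σ p(x,y)·log₂ p(x,y) over all 4 cells.
  cell (α,a): −0.090·log₂0.090 = 0.31265
  cell (α,b): −0.549·log₂0.549 = 0.47495
  cell (β,a): −0.114·log₂0.114 = 0.35715
  cell (β,b): −0.247·log₂0.247 = 0.49830
Sum = 1.6431 bits.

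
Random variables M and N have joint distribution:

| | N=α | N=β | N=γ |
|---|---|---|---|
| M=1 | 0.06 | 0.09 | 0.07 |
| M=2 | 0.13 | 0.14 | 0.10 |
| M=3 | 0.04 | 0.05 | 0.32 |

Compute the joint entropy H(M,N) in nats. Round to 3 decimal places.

1.986 nats

H(M,N) = −Σ p(x,y)·ln p(x,y) over all 9 cells.
  cell (1,α): −0.06·ln0.06 = 0.1688
  cell (1,β): −0.09·ln0.09 = 0.2167
  cell (1,γ): −0.07·ln0.07 = 0.1861
  cell (2,α): −0.13·ln0.13 = 0.2652
  cell (2,β): −0.14·ln0.14 = 0.2753
  cell (2,γ): −0.10·ln0.10 = 0.2303
  cell (3,α): −0.04·ln0.04 = 0.1288
  cell (3,β): −0.05·ln0.05 = 0.1498
  cell (3,γ): −0.32·ln0.32 = 0.3646
Sum = 1.986 nats.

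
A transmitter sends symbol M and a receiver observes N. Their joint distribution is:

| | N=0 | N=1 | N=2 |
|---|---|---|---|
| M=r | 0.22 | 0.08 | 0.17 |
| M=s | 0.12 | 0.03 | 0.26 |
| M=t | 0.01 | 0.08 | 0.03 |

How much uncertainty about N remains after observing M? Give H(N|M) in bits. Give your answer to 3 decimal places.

Marginals: p(M) = (0.4700, 0.4100, 0.1200), p(N) = (0.3500, 0.1900, 0.4600).
H(N|M) = Σ p(M) · H(N|M=·).
  M=r: p=0.4700, H(N|M=r) = 1.4781
  M=s: p=0.4100, H(N|M=s) = 1.2116
  M=t: p=0.1200, H(N|M=t) = 1.1887
Weighted sum = 1.334 bits.

1.334 bits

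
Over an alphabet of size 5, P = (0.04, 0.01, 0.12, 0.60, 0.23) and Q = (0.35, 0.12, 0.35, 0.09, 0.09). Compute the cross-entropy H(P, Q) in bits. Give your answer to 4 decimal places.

H(P,Q) = −Σ p·log₂ q.
  −0.04·log₂(0.35) = 0.06058
  −0.01·log₂(0.12) = 0.03059
  −0.12·log₂(0.35) = 0.18175
  −0.60·log₂(0.09) = 2.08436
  −0.23·log₂(0.09) = 0.79900
H(P,Q) = 3.1563 bits.

3.1563 bits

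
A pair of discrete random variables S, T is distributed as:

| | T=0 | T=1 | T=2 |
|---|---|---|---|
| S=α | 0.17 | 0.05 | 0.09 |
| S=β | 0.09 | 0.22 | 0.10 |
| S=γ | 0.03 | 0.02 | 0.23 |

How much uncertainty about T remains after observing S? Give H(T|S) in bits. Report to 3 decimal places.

1.276 bits

Marginals: p(S) = (0.3100, 0.4100, 0.2800), p(T) = (0.2900, 0.2900, 0.4200).
H(T|S) = Σ p(S) · H(T|S=·).
  S=α: p=0.3100, H(T|S=α) = 1.4179
  S=β: p=0.4100, H(T|S=β) = 1.4586
  S=γ: p=0.2800, H(T|S=γ) = 0.8503
Weighted sum = 1.276 bits.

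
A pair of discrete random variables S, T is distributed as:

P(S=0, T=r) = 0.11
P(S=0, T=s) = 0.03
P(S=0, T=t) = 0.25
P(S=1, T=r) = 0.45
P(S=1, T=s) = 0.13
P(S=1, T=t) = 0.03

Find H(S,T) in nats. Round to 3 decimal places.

1.424 nats

H(S,T) = −Σ p(x,y)·ln p(x,y) over all 6 cells.
  cell (0,r): −0.11·ln0.11 = 0.2428
  cell (0,s): −0.03·ln0.03 = 0.1052
  cell (0,t): −0.25·ln0.25 = 0.3466
  cell (1,r): −0.45·ln0.45 = 0.3593
  cell (1,s): −0.13·ln0.13 = 0.2652
  cell (1,t): −0.03·ln0.03 = 0.1052
Sum = 1.424 nats.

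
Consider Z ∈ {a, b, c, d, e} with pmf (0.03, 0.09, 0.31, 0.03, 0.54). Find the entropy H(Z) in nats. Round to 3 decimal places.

1.123 nats

H(Z) = −Σ p·ln p.
  −(0.03)·ln(0.03) = 0.1052
  −(0.09)·ln(0.09) = 0.2167
  −(0.31)·ln(0.31) = 0.3631
  −(0.03)·ln(0.03) = 0.1052
  −(0.54)·ln(0.54) = 0.3327
Sum: 0.1052 + 0.2167 + 0.3631 + 0.1052 + 0.3327 = 1.123 nats.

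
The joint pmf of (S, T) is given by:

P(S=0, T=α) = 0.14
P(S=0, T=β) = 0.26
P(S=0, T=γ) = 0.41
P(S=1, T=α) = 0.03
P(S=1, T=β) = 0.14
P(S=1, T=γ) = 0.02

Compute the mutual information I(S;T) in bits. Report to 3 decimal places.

Marginals: p(S) = (0.8100, 0.1900), p(T) = (0.1700, 0.4000, 0.4300).
I(S;T) = Σ p(x,y)·log₂[p(x,y)/(p(x)p(y))].
  (0,α): 0.14·log₂(1.0167) = 0.0033
  (0,β): 0.26·log₂(0.8025) = -0.0825
  (0,γ): 0.41·log₂(1.1771) = 0.0965
  (1,α): 0.03·log₂(0.9288) = -0.0032
  (1,β): 0.14·log₂(1.8421) = 0.1234
  (1,γ): 0.02·log₂(0.2448) = -0.0406
Sum = 0.097 bits.

0.097 bits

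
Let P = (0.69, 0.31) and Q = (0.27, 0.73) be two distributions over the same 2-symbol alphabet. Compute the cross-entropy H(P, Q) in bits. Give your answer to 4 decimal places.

H(P,Q) = −Σ p·log₂ q.
  −0.69·log₂(0.27) = 1.30339
  −0.31·log₂(0.73) = 0.14075
H(P,Q) = 1.4441 bits.

1.4441 bits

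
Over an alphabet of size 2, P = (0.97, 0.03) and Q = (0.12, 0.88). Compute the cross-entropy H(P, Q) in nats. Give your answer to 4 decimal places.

H(P,Q) = −Σ p·ln q.
  −0.97·ln(0.12) = 2.05666
  −0.03·ln(0.88) = 0.00384
H(P,Q) = 2.0605 nats.

2.0605 nats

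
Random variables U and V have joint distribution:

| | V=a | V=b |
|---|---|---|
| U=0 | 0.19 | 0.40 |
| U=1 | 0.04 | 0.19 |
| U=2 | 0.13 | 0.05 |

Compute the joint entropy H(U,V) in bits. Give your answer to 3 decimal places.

H(U,V) = −Σ p(x,y)·log₂ p(x,y) over all 6 cells.
  cell (0,a): −0.19·log₂0.19 = 0.4552
  cell (0,b): −0.40·log₂0.40 = 0.5288
  cell (1,a): −0.04·log₂0.04 = 0.1858
  cell (1,b): −0.19·log₂0.19 = 0.4552
  cell (2,a): −0.13·log₂0.13 = 0.3826
  cell (2,b): −0.05·log₂0.05 = 0.2161
Sum = 2.224 bits.

2.224 bits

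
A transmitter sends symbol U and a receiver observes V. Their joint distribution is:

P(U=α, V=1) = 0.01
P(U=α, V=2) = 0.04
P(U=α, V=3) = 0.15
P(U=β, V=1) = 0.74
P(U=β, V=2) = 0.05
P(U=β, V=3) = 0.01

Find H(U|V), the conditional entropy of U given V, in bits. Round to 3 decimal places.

0.220 bits

Marginals: p(U) = (0.2000, 0.8000), p(V) = (0.7500, 0.0900, 0.1600).
H(U|V) = Σ p(V) · H(U|V=·).
  V=1: p=0.7500, H(U|V=1) = 0.1022
  V=2: p=0.0900, H(U|V=2) = 0.9911
  V=3: p=0.1600, H(U|V=3) = 0.3373
Weighted sum = 0.220 bits.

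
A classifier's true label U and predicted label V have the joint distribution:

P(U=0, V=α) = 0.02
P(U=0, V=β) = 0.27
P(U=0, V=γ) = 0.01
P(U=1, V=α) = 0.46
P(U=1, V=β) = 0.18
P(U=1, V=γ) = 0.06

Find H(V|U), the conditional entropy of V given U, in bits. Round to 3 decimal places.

1.012 bits

Chain rule: H(V|U) = H(U,V) − H(U).
Marginals: p(U) = (0.3000, 0.7000), p(V) = (0.4800, 0.4500, 0.0700).
H(U,V) = 1.8935 bits; H(U) = 0.8813 bits.
H(V|U) = 1.8935 − 0.8813 = 1.012 bits.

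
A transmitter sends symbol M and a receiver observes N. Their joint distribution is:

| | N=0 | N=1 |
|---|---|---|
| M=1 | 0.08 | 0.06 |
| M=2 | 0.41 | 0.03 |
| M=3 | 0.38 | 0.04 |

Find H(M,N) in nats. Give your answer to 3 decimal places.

1.338 nats

H(M,N) = −Σ p(x,y)·ln p(x,y) over all 6 cells.
  cell (1,0): −0.08·ln0.08 = 0.2021
  cell (1,1): −0.06·ln0.06 = 0.1688
  cell (2,0): −0.41·ln0.41 = 0.3656
  cell (2,1): −0.03·ln0.03 = 0.1052
  cell (3,0): −0.38·ln0.38 = 0.3677
  cell (3,1): −0.04·ln0.04 = 0.1288
Sum = 1.338 nats.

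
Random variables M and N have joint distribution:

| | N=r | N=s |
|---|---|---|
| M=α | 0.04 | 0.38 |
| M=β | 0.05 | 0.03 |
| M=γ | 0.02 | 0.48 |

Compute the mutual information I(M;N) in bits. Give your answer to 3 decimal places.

Marginals: p(M) = (0.4200, 0.0800, 0.5000), p(N) = (0.1100, 0.8900).
I(M;N) = H(M) + H(N) − H(M,N).
H(M) = 1.3172, H(N) = 0.4999, H(M,N) = 1.7052.
I(M;N) = 1.3172 + 0.4999 − 1.7052 = 0.112 bits.

0.112 bits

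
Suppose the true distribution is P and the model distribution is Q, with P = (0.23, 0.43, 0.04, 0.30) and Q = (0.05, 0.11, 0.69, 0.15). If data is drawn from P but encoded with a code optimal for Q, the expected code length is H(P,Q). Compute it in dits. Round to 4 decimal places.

H(P,Q) = −Σ p·log₁₀ q.
  −0.23·log₁₀(0.05) = 0.29924
  −0.43·log₁₀(0.11) = 0.41220
  −0.04·log₁₀(0.69) = 0.00645
  −0.30·log₁₀(0.15) = 0.24717
H(P,Q) = 0.9651 dits.

0.9651 dits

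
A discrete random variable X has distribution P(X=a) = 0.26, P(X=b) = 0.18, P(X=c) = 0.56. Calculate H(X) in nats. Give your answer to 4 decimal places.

0.9836 nats

H(X) = −Σ p·ln p.
  −(0.26)·ln(0.26) = 0.35024
  −(0.18)·ln(0.18) = 0.30866
  −(0.56)·ln(0.56) = 0.32470
Sum: 0.35024 + 0.30866 + 0.32470 = 0.9836 nats.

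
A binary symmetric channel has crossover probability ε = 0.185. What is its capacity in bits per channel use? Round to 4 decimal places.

0.3091 bits

Binary symmetric channel: C = 1 − h₂(ε) where h₂ is the binary entropy function.
h₂(0.185) = −0.185·log₂0.185 − 0.815·log₂0.815 = 0.6909.
C = 1 − 0.6909 = 0.3091 bits per channel use.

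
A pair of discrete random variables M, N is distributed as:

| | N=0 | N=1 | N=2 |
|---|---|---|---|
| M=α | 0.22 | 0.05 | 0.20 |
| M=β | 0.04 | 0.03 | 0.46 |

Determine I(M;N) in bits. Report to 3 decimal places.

0.176 bits

Marginals: p(M) = (0.4700, 0.5300), p(N) = (0.2600, 0.0800, 0.6600).
I(M;N) = Σ p(x,y)·log₂[p(x,y)/(p(x)p(y))].
  (α,0): 0.22·log₂(1.8003) = 0.1866
  (α,1): 0.05·log₂(1.3298) = 0.0206
  (α,2): 0.20·log₂(0.6447) = -0.1266
  (β,0): 0.04·log₂(0.2903) = -0.0714
  (β,1): 0.03·log₂(0.7075) = -0.0150
  (β,2): 0.46·log₂(1.3150) = 0.1817
Sum = 0.176 bits.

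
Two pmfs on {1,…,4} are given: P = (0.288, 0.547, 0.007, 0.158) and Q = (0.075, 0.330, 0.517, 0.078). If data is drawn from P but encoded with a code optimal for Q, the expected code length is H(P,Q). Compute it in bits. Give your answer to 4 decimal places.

H(P,Q) = −Σ p·log₂ q.
  −0.288·log₂(0.075) = 1.07625
  −0.547·log₂(0.330) = 0.87491
  −0.007·log₂(0.517) = 0.00666
  −0.158·log₂(0.078) = 0.58150
H(P,Q) = 2.5393 bits.

2.5393 bits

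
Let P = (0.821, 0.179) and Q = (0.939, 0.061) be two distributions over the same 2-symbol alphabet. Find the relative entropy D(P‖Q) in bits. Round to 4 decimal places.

0.1189 bits

D(P‖Q) = Σ p·log₂(p/q).
  0.821·log₂(0.821/0.939) = -0.15906
  0.179·log₂(0.179/0.061) = 0.27800
D(P‖Q) = 0.1189 bits.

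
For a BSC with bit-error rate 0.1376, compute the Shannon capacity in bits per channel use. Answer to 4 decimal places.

0.4221 bits

Binary symmetric channel: C = 1 − h₂(ε) where h₂ is the binary entropy function.
h₂(0.1376) = −0.1376·log₂0.1376 − 0.8624·log₂0.8624 = 0.5779.
C = 1 − 0.5779 = 0.4221 bits per channel use.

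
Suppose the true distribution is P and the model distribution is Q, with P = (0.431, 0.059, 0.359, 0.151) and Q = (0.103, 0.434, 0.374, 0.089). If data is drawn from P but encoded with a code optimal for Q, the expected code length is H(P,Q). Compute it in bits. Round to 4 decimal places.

H(P,Q) = −Σ p·log₂ q.
  −0.431·log₂(0.103) = 1.41337
  −0.059·log₂(0.434) = 0.07105
  −0.359·log₂(0.374) = 0.50938
  −0.151·log₂(0.089) = 0.52700
H(P,Q) = 2.5208 bits.

2.5208 bits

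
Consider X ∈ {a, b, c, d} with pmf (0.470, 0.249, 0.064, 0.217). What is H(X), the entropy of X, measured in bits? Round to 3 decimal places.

1.744 bits

H(X) = −Σ p·log₂ p.
  −(0.470)·log₂(0.470) = 0.5120
  −(0.249)·log₂(0.249) = 0.4994
  −(0.064)·log₂(0.064) = 0.2538
  −(0.217)·log₂(0.217) = 0.4783
Sum: 0.5120 + 0.4994 + 0.2538 + 0.4783 = 1.744 bits.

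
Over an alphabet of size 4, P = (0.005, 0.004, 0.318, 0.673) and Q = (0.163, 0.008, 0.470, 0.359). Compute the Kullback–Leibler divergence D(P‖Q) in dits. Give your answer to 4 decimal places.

D(P‖Q) = Σ p·log₁₀(p/q).
  0.005·log₁₀(0.005/0.163) = -0.00757
  0.004·log₁₀(0.004/0.008) = -0.00120
  0.318·log₁₀(0.318/0.470) = -0.05396
  0.673·log₁₀(0.673/0.359) = 0.18368
D(P‖Q) = 0.1210 dits.

0.1210 dits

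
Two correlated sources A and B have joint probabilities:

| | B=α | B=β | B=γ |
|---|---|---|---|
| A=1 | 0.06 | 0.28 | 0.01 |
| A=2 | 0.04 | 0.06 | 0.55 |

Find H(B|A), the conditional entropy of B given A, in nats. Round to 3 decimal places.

0.550 nats

Chain rule: H(B|A) = H(A,B) − H(A).
Marginals: p(A) = (0.3500, 0.6500), p(B) = (0.1000, 0.3400, 0.5600).
H(A,B) = 1.1977 nats; H(A) = 0.6474 nats.
H(B|A) = 1.1977 − 0.6474 = 0.550 nats.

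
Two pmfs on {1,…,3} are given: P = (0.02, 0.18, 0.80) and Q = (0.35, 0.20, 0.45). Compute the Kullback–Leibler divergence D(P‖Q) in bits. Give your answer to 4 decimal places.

D(P‖Q) = Σ p·log₂(p/q).
  0.02·log₂(0.02/0.35) = -0.08259
  0.18·log₂(0.18/0.20) = -0.02736
  0.80·log₂(0.80/0.45) = 0.66406
D(P‖Q) = 0.5541 bits.

0.5541 bits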